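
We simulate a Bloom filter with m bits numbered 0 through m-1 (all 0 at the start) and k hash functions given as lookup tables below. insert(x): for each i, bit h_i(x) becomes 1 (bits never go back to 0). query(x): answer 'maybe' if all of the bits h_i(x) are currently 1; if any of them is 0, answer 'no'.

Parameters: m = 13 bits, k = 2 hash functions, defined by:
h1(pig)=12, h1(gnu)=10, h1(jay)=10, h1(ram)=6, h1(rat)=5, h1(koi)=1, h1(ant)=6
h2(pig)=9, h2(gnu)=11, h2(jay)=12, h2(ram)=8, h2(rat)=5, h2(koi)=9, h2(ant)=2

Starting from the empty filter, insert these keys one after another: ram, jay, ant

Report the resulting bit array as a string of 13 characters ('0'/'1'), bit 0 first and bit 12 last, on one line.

Start: bits=0000000000000
After insert 'ram': sets bits 6 8 -> bits=0000001010000
After insert 'jay': sets bits 10 12 -> bits=0000001010101
After insert 'ant': sets bits 2 6 -> bits=0010001010101

Answer: 0010001010101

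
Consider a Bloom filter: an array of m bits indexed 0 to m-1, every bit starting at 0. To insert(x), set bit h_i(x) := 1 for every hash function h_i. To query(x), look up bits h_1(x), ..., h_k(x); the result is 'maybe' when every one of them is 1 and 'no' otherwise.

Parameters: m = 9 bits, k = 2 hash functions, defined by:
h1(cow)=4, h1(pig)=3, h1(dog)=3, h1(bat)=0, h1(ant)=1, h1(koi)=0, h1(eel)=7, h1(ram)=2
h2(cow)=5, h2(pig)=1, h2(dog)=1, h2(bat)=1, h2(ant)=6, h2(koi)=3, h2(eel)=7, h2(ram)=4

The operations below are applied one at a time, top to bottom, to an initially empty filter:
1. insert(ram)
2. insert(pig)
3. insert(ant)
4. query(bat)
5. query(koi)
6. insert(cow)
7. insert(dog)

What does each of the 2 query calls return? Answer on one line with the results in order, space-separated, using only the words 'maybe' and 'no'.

Start: bits=000000000
Op 1: insert ram -> sets bits 2 4 -> bits=001010000
Op 2: insert pig -> sets bits 1 3 -> bits=011110000
Op 3: insert ant -> sets bits 1 6 -> bits=011110100
Op 4: query bat -> checks bit0=0, bit1=1 (has a 0) -> no
Op 5: query koi -> checks bit0=0, bit3=1 (has a 0) -> no
Op 6: insert cow -> sets bits 4 5 -> bits=011111100
Op 7: insert dog -> sets bits 1 3 -> bits=011111100
Query results in order: no no

Answer: no no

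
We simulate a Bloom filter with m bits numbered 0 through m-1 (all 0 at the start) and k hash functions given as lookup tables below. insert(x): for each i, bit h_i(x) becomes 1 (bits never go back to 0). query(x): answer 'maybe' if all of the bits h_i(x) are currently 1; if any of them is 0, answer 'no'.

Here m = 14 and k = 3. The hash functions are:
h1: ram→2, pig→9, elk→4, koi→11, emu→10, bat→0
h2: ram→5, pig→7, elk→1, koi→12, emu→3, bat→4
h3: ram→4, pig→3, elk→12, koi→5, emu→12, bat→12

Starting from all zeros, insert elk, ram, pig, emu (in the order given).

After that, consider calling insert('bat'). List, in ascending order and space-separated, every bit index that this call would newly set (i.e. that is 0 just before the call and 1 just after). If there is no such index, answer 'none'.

Answer: 0

Derivation:
Start: bits=00000000000000
After insert 'elk': sets bits 1 4 12 -> bits=01001000000010
After insert 'ram': sets bits 2 4 5 -> bits=01101100000010
After insert 'pig': sets bits 3 7 9 -> bits=01111101010010
After insert 'emu': sets bits 3 10 12 -> bits=01111101011010
insert 'bat' would touch bits 0 4 12; currently bit0=0, bit4=1, bit12=1
Bits that are 0 among those (would change 0->1): 0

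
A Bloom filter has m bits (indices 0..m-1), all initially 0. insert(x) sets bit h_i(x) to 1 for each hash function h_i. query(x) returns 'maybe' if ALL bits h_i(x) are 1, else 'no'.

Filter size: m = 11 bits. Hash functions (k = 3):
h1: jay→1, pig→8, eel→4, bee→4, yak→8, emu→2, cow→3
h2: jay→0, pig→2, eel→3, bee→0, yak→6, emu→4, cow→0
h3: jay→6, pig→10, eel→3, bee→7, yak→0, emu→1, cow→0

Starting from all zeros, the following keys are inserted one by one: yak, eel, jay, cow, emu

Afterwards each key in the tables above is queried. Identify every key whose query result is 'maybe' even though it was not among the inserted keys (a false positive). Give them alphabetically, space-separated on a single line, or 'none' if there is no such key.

Start: bits=00000000000
After insert 'yak': sets bits 0 6 8 -> bits=10000010100
After insert 'eel': sets bits 3 4 -> bits=10011010100
After insert 'jay': sets bits 0 1 6 -> bits=11011010100
After insert 'cow': sets bits 0 3 -> bits=11011010100
After insert 'emu': sets bits 1 2 4 -> bits=11111010100
Not inserted: bee pig — query each against bits=11111010100:
query bee: checks bit0=1, bit4=1, bit7=0 (has a 0) -> no => not a false positive
query pig: checks bit2=1, bit8=1, bit10=0 (has a 0) -> no => not a false positive
False positives (alphabetical): none

Answer: none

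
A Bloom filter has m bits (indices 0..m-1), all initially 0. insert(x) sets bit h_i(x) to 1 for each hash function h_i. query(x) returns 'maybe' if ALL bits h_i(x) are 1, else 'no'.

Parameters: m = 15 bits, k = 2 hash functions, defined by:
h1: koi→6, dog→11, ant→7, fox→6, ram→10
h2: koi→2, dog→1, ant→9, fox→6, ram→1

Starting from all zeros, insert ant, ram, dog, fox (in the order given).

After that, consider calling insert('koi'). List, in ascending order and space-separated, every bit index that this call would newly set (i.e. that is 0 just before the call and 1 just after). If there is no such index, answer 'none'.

Start: bits=000000000000000
After insert 'ant': sets bits 7 9 -> bits=000000010100000
After insert 'ram': sets bits 1 10 -> bits=010000010110000
After insert 'dog': sets bits 1 11 -> bits=010000010111000
After insert 'fox': sets bits 6 -> bits=010000110111000
insert 'koi' would touch bits 2 6; currently bit2=0, bit6=1
Bits that are 0 among those (would change 0->1): 2

Answer: 2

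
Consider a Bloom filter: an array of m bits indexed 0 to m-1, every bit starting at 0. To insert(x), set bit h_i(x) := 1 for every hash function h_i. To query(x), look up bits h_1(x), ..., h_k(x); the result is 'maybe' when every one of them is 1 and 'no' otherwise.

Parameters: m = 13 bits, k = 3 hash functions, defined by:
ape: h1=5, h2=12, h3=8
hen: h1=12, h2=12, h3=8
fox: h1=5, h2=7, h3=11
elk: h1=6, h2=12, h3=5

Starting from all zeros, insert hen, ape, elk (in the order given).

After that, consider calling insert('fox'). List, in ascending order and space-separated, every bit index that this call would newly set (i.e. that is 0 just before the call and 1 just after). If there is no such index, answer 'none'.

Start: bits=0000000000000
After insert 'hen': sets bits 8 12 -> bits=0000000010001
After insert 'ape': sets bits 5 8 12 -> bits=0000010010001
After insert 'elk': sets bits 5 6 12 -> bits=0000011010001
insert 'fox' would touch bits 5 7 11; currently bit5=1, bit7=0, bit11=0
Bits that are 0 among those (would change 0->1): 7 11

Answer: 7 11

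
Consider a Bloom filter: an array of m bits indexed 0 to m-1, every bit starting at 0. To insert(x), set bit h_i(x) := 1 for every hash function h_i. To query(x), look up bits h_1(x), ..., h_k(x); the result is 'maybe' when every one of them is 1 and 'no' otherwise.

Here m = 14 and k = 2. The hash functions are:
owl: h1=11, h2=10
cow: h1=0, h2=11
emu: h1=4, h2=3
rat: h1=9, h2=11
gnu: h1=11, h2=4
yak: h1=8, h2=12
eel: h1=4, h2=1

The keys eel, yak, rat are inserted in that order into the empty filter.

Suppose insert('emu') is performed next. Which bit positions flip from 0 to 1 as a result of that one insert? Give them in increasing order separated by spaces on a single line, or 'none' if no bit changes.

Start: bits=00000000000000
After insert 'eel': sets bits 1 4 -> bits=01001000000000
After insert 'yak': sets bits 8 12 -> bits=01001000100010
After insert 'rat': sets bits 9 11 -> bits=01001000110110
insert 'emu' would touch bits 3 4; currently bit3=0, bit4=1
Bits that are 0 among those (would change 0->1): 3

Answer: 3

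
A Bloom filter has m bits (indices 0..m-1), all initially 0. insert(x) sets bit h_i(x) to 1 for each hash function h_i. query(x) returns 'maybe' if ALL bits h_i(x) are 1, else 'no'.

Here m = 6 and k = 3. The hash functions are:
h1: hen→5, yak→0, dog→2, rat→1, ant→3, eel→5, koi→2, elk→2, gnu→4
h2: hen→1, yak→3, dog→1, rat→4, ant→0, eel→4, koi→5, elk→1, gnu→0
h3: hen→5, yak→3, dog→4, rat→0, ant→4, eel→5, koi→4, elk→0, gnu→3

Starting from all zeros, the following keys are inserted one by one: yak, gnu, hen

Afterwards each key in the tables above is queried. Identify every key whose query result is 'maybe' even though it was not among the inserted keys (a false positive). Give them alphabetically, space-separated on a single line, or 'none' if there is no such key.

Start: bits=000000
After insert 'yak': sets bits 0 3 -> bits=100100
After insert 'gnu': sets bits 0 3 4 -> bits=100110
After insert 'hen': sets bits 1 5 -> bits=110111
Not inserted: ant dog eel elk koi rat — query each against bits=110111:
query ant: checks bit0=1, bit3=1, bit4=1 (all 1) -> maybe => FALSE POSITIVE
query dog: checks bit1=1, bit2=0, bit4=1 (has a 0) -> no => not a false positive
query eel: checks bit4=1, bit5=1 (all 1) -> maybe => FALSE POSITIVE
query elk: checks bit0=1, bit1=1, bit2=0 (has a 0) -> no => not a false positive
query koi: checks bit2=0, bit4=1, bit5=1 (has a 0) -> no => not a false positive
query rat: checks bit0=1, bit1=1, bit4=1 (all 1) -> maybe => FALSE POSITIVE
False positives (alphabetical): ant eel rat

Answer: ant eel rat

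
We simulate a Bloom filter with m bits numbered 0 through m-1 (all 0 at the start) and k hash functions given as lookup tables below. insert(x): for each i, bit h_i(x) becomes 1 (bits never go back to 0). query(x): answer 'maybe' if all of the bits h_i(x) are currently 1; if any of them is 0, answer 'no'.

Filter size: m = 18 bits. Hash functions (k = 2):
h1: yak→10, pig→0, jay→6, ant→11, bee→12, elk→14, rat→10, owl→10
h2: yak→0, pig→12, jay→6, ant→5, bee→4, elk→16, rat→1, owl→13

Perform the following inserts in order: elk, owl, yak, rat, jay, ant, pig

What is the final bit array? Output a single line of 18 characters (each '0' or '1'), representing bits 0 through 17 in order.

Answer: 110001100011111010

Derivation:
Start: bits=000000000000000000
After insert 'elk': sets bits 14 16 -> bits=000000000000001010
After insert 'owl': sets bits 10 13 -> bits=000000000010011010
After insert 'yak': sets bits 0 10 -> bits=100000000010011010
After insert 'rat': sets bits 1 10 -> bits=110000000010011010
After insert 'jay': sets bits 6 -> bits=110000100010011010
After insert 'ant': sets bits 5 11 -> bits=110001100011011010
After insert 'pig': sets bits 0 12 -> bits=110001100011111010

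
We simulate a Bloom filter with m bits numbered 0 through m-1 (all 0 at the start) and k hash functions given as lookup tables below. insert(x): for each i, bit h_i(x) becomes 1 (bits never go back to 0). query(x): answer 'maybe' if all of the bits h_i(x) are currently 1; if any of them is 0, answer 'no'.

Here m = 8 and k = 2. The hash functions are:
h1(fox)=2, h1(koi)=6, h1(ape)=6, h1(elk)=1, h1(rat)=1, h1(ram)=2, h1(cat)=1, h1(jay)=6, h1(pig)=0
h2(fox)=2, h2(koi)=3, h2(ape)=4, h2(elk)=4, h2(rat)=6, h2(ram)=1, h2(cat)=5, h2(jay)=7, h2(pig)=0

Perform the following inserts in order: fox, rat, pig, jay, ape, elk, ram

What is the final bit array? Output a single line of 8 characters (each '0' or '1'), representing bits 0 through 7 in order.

Start: bits=00000000
After insert 'fox': sets bits 2 -> bits=00100000
After insert 'rat': sets bits 1 6 -> bits=01100010
After insert 'pig': sets bits 0 -> bits=11100010
After insert 'jay': sets bits 6 7 -> bits=11100011
After insert 'ape': sets bits 4 6 -> bits=11101011
After insert 'elk': sets bits 1 4 -> bits=11101011
After insert 'ram': sets bits 1 2 -> bits=11101011

Answer: 11101011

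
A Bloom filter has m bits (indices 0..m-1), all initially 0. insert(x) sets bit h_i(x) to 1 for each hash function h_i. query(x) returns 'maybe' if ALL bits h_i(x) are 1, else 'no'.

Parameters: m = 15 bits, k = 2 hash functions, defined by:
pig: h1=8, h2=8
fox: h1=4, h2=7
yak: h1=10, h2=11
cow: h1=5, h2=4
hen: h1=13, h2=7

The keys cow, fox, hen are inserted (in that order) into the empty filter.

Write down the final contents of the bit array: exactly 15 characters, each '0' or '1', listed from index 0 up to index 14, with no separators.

Answer: 000011010000010

Derivation:
Start: bits=000000000000000
After insert 'cow': sets bits 4 5 -> bits=000011000000000
After insert 'fox': sets bits 4 7 -> bits=000011010000000
After insert 'hen': sets bits 7 13 -> bits=000011010000010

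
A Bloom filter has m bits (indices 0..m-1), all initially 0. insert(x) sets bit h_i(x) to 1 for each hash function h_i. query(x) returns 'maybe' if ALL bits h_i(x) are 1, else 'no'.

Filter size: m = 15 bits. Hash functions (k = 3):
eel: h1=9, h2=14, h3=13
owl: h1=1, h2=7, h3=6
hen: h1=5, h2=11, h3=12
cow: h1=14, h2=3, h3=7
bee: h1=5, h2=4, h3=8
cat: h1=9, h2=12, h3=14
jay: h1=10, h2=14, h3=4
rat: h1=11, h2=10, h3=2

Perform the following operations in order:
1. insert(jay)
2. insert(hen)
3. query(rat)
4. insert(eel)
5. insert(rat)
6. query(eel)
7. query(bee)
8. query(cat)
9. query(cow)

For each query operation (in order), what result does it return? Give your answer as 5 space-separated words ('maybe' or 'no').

Answer: no maybe no maybe no

Derivation:
Start: bits=000000000000000
Op 1: insert jay -> sets bits 4 10 14 -> bits=000010000010001
Op 2: insert hen -> sets bits 5 11 12 -> bits=000011000011101
Op 3: query rat -> checks bit2=0, bit10=1, bit11=1 (has a 0) -> no
Op 4: insert eel -> sets bits 9 13 14 -> bits=000011000111111
Op 5: insert rat -> sets bits 2 10 11 -> bits=001011000111111
Op 6: query eel -> checks bit9=1, bit13=1, bit14=1 (all 1) -> maybe
Op 7: query bee -> checks bit4=1, bit5=1, bit8=0 (has a 0) -> no
Op 8: query cat -> checks bit9=1, bit12=1, bit14=1 (all 1) -> maybe
Op 9: query cow -> checks bit3=0, bit7=0, bit14=1 (has a 0) -> no
Query results in order: no maybe no maybe no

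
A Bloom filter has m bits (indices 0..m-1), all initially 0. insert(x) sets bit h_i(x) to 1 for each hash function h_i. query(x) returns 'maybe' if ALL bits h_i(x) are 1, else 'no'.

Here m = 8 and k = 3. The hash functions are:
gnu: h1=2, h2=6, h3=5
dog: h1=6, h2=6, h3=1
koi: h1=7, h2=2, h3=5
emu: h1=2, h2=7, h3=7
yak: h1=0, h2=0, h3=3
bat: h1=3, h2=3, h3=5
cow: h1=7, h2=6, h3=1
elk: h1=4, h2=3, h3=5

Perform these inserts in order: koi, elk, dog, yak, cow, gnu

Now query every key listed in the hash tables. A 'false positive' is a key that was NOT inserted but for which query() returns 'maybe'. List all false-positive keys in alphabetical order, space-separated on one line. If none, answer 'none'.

Answer: bat emu

Derivation:
Start: bits=00000000
After insert 'koi': sets bits 2 5 7 -> bits=00100101
After insert 'elk': sets bits 3 4 5 -> bits=00111101
After insert 'dog': sets bits 1 6 -> bits=01111111
After insert 'yak': sets bits 0 3 -> bits=11111111
After insert 'cow': sets bits 1 6 7 -> bits=11111111
After insert 'gnu': sets bits 2 5 6 -> bits=11111111
Not inserted: bat emu — query each against bits=11111111:
query bat: checks bit3=1, bit5=1 (all 1) -> maybe => FALSE POSITIVE
query emu: checks bit2=1, bit7=1 (all 1) -> maybe => FALSE POSITIVE
False positives (alphabetical): bat emu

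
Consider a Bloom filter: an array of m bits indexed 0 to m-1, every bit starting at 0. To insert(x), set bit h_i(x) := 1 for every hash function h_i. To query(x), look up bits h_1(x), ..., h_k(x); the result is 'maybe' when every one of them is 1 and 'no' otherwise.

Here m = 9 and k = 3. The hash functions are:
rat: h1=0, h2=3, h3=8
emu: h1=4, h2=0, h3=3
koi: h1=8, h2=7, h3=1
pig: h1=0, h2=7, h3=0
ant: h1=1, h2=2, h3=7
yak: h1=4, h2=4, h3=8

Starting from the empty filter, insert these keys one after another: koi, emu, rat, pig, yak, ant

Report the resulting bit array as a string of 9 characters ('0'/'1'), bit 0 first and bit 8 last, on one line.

Answer: 111110011

Derivation:
Start: bits=000000000
After insert 'koi': sets bits 1 7 8 -> bits=010000011
After insert 'emu': sets bits 0 3 4 -> bits=110110011
After insert 'rat': sets bits 0 3 8 -> bits=110110011
After insert 'pig': sets bits 0 7 -> bits=110110011
After insert 'yak': sets bits 4 8 -> bits=110110011
After insert 'ant': sets bits 1 2 7 -> bits=111110011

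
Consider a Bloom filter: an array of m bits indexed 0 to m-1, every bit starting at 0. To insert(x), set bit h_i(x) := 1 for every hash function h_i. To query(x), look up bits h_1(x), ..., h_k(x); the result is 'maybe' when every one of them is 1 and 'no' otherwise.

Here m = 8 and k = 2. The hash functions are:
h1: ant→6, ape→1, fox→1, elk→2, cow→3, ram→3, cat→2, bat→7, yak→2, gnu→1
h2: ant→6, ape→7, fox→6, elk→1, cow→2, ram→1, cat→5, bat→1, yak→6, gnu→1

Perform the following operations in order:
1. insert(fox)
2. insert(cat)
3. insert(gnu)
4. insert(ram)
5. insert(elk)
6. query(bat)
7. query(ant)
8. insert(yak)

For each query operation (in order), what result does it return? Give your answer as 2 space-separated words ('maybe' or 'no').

Answer: no maybe

Derivation:
Start: bits=00000000
Op 1: insert fox -> sets bits 1 6 -> bits=01000010
Op 2: insert cat -> sets bits 2 5 -> bits=01100110
Op 3: insert gnu -> sets bits 1 -> bits=01100110
Op 4: insert ram -> sets bits 1 3 -> bits=01110110
Op 5: insert elk -> sets bits 1 2 -> bits=01110110
Op 6: query bat -> checks bit1=1, bit7=0 (has a 0) -> no
Op 7: query ant -> checks bit6=1 (all 1) -> maybe
Op 8: insert yak -> sets bits 2 6 -> bits=01110110
Query results in order: no maybe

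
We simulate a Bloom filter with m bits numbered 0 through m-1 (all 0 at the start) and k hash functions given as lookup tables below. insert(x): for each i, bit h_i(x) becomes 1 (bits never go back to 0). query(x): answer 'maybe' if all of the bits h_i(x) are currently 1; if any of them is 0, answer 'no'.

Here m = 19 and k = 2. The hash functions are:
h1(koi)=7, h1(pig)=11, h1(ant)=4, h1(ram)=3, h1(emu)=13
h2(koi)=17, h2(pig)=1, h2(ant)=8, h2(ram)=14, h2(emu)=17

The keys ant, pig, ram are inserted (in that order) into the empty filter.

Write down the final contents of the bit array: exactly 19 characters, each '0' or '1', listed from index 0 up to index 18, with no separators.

Start: bits=0000000000000000000
After insert 'ant': sets bits 4 8 -> bits=0000100010000000000
After insert 'pig': sets bits 1 11 -> bits=0100100010010000000
After insert 'ram': sets bits 3 14 -> bits=0101100010010010000

Answer: 0101100010010010000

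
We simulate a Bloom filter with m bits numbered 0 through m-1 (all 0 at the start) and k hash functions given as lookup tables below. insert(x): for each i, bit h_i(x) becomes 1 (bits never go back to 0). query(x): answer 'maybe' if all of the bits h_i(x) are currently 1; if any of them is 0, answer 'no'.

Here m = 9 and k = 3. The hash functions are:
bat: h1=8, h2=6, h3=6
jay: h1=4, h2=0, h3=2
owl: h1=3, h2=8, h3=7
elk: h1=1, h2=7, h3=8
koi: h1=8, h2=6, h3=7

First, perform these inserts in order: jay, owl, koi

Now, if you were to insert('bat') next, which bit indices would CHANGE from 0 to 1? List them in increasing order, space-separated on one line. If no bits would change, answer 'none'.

Answer: none

Derivation:
Start: bits=000000000
After insert 'jay': sets bits 0 2 4 -> bits=101010000
After insert 'owl': sets bits 3 7 8 -> bits=101110011
After insert 'koi': sets bits 6 7 8 -> bits=101110111
insert 'bat' would touch bits 6 8; currently bit6=1, bit8=1
Bits that are 0 among those (would change 0->1): none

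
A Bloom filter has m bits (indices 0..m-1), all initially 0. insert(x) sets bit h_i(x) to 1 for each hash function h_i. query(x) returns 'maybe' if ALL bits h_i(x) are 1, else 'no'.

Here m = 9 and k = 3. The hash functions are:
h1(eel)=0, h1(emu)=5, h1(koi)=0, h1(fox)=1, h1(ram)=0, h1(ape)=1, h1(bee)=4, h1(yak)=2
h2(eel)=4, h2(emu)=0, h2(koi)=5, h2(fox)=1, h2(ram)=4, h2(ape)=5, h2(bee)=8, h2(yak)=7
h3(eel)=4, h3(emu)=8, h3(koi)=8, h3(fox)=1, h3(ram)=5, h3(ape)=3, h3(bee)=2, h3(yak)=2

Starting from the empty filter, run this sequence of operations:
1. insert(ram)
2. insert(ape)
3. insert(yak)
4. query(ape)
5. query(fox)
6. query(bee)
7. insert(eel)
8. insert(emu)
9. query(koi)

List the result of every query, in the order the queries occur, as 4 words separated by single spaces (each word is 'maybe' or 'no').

Answer: maybe maybe no maybe

Derivation:
Start: bits=000000000
Op 1: insert ram -> sets bits 0 4 5 -> bits=100011000
Op 2: insert ape -> sets bits 1 3 5 -> bits=110111000
Op 3: insert yak -> sets bits 2 7 -> bits=111111010
Op 4: query ape -> checks bit1=1, bit3=1, bit5=1 (all 1) -> maybe
Op 5: query fox -> checks bit1=1 (all 1) -> maybe
Op 6: query bee -> checks bit2=1, bit4=1, bit8=0 (has a 0) -> no
Op 7: insert eel -> sets bits 0 4 -> bits=111111010
Op 8: insert emu -> sets bits 0 5 8 -> bits=111111011
Op 9: query koi -> checks bit0=1, bit5=1, bit8=1 (all 1) -> maybe
Query results in order: maybe maybe no maybe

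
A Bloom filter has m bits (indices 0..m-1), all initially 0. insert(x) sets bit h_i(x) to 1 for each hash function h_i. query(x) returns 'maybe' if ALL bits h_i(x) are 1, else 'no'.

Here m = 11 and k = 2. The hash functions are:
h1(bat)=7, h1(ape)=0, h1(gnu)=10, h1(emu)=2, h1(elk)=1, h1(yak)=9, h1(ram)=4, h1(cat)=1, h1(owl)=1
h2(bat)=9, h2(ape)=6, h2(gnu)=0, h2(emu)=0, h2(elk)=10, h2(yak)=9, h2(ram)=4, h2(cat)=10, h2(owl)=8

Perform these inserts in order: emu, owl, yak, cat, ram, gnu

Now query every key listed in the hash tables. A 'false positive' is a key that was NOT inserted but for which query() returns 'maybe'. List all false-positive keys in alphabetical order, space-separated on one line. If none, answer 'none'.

Start: bits=00000000000
After insert 'emu': sets bits 0 2 -> bits=10100000000
After insert 'owl': sets bits 1 8 -> bits=11100000100
After insert 'yak': sets bits 9 -> bits=11100000110
After insert 'cat': sets bits 1 10 -> bits=11100000111
After insert 'ram': sets bits 4 -> bits=11101000111
After insert 'gnu': sets bits 0 10 -> bits=11101000111
Not inserted: ape bat elk — query each against bits=11101000111:
query ape: checks bit0=1, bit6=0 (has a 0) -> no => not a false positive
query bat: checks bit7=0, bit9=1 (has a 0) -> no => not a false positive
query elk: checks bit1=1, bit10=1 (all 1) -> maybe => FALSE POSITIVE
False positives (alphabetical): elk

Answer: elk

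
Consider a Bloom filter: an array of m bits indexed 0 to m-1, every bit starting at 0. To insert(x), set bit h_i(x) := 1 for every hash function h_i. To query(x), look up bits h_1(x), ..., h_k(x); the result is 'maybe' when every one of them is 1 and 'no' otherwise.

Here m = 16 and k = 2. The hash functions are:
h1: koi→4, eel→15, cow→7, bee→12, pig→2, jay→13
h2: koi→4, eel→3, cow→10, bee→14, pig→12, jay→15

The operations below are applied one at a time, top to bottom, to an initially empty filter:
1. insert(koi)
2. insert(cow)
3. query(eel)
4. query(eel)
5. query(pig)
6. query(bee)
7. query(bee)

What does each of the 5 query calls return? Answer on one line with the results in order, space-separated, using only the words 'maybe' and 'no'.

Answer: no no no no no

Derivation:
Start: bits=0000000000000000
Op 1: insert koi -> sets bits 4 -> bits=0000100000000000
Op 2: insert cow -> sets bits 7 10 -> bits=0000100100100000
Op 3: query eel -> checks bit3=0, bit15=0 (has a 0) -> no
Op 4: query eel -> checks bit3=0, bit15=0 (has a 0) -> no
Op 5: query pig -> checks bit2=0, bit12=0 (has a 0) -> no
Op 6: query bee -> checks bit12=0, bit14=0 (has a 0) -> no
Op 7: query bee -> checks bit12=0, bit14=0 (has a 0) -> no
Query results in order: no no no no no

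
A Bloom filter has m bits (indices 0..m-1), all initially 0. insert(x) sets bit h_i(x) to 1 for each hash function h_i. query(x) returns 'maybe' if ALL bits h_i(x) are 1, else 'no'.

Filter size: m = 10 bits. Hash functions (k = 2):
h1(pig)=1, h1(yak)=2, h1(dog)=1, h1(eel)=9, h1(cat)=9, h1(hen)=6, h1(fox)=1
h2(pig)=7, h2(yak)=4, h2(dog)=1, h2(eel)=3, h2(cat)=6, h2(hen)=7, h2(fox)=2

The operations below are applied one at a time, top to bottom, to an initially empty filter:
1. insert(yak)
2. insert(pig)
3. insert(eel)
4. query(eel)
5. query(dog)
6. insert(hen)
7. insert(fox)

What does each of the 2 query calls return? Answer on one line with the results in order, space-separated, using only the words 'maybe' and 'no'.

Answer: maybe maybe

Derivation:
Start: bits=0000000000
Op 1: insert yak -> sets bits 2 4 -> bits=0010100000
Op 2: insert pig -> sets bits 1 7 -> bits=0110100100
Op 3: insert eel -> sets bits 3 9 -> bits=0111100101
Op 4: query eel -> checks bit3=1, bit9=1 (all 1) -> maybe
Op 5: query dog -> checks bit1=1 (all 1) -> maybe
Op 6: insert hen -> sets bits 6 7 -> bits=0111101101
Op 7: insert fox -> sets bits 1 2 -> bits=0111101101
Query results in order: maybe maybe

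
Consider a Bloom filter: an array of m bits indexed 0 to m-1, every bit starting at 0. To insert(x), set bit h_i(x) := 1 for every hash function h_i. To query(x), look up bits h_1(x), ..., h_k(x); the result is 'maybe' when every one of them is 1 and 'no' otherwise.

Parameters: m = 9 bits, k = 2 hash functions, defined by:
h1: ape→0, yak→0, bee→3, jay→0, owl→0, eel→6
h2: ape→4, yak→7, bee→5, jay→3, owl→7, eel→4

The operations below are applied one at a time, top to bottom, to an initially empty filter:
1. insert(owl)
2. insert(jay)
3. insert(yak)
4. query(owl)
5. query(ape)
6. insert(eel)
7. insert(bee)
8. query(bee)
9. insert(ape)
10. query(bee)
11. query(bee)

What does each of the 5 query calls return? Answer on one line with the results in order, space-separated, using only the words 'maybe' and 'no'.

Answer: maybe no maybe maybe maybe

Derivation:
Start: bits=000000000
Op 1: insert owl -> sets bits 0 7 -> bits=100000010
Op 2: insert jay -> sets bits 0 3 -> bits=100100010
Op 3: insert yak -> sets bits 0 7 -> bits=100100010
Op 4: query owl -> checks bit0=1, bit7=1 (all 1) -> maybe
Op 5: query ape -> checks bit0=1, bit4=0 (has a 0) -> no
Op 6: insert eel -> sets bits 4 6 -> bits=100110110
Op 7: insert bee -> sets bits 3 5 -> bits=100111110
Op 8: query bee -> checks bit3=1, bit5=1 (all 1) -> maybe
Op 9: insert ape -> sets bits 0 4 -> bits=100111110
Op 10: query bee -> checks bit3=1, bit5=1 (all 1) -> maybe
Op 11: query bee -> checks bit3=1, bit5=1 (all 1) -> maybe
Query results in order: maybe no maybe maybe maybe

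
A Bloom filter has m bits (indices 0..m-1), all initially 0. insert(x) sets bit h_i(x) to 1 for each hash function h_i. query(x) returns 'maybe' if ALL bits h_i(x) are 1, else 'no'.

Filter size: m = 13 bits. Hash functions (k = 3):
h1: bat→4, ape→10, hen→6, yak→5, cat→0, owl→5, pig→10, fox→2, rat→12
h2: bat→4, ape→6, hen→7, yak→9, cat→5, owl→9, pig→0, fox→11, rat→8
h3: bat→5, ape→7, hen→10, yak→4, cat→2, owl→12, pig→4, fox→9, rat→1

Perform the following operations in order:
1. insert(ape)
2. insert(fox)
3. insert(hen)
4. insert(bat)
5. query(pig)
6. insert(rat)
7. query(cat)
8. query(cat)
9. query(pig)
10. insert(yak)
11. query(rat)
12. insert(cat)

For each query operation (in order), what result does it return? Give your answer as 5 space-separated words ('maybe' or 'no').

Answer: no no no no maybe

Derivation:
Start: bits=0000000000000
Op 1: insert ape -> sets bits 6 7 10 -> bits=0000001100100
Op 2: insert fox -> sets bits 2 9 11 -> bits=0010001101110
Op 3: insert hen -> sets bits 6 7 10 -> bits=0010001101110
Op 4: insert bat -> sets bits 4 5 -> bits=0010111101110
Op 5: query pig -> checks bit0=0, bit4=1, bit10=1 (has a 0) -> no
Op 6: insert rat -> sets bits 1 8 12 -> bits=0110111111111
Op 7: query cat -> checks bit0=0, bit2=1, bit5=1 (has a 0) -> no
Op 8: query cat -> checks bit0=0, bit2=1, bit5=1 (has a 0) -> no
Op 9: query pig -> checks bit0=0, bit4=1, bit10=1 (has a 0) -> no
Op 10: insert yak -> sets bits 4 5 9 -> bits=0110111111111
Op 11: query rat -> checks bit1=1, bit8=1, bit12=1 (all 1) -> maybe
Op 12: insert cat -> sets bits 0 2 5 -> bits=1110111111111
Query results in order: no no no no maybe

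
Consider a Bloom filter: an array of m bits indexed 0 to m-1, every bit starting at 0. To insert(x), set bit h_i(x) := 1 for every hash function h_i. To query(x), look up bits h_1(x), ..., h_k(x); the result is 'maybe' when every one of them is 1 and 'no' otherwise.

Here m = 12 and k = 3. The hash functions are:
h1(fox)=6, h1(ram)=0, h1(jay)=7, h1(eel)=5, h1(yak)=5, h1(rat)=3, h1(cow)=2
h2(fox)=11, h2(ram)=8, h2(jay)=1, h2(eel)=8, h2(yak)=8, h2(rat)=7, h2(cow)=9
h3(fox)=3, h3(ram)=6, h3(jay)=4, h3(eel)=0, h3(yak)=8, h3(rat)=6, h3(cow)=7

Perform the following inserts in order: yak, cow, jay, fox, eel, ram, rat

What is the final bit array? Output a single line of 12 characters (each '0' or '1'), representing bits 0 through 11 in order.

Answer: 111111111101

Derivation:
Start: bits=000000000000
After insert 'yak': sets bits 5 8 -> bits=000001001000
After insert 'cow': sets bits 2 7 9 -> bits=001001011100
After insert 'jay': sets bits 1 4 7 -> bits=011011011100
After insert 'fox': sets bits 3 6 11 -> bits=011111111101
After insert 'eel': sets bits 0 5 8 -> bits=111111111101
After insert 'ram': sets bits 0 6 8 -> bits=111111111101
After insert 'rat': sets bits 3 6 7 -> bits=111111111101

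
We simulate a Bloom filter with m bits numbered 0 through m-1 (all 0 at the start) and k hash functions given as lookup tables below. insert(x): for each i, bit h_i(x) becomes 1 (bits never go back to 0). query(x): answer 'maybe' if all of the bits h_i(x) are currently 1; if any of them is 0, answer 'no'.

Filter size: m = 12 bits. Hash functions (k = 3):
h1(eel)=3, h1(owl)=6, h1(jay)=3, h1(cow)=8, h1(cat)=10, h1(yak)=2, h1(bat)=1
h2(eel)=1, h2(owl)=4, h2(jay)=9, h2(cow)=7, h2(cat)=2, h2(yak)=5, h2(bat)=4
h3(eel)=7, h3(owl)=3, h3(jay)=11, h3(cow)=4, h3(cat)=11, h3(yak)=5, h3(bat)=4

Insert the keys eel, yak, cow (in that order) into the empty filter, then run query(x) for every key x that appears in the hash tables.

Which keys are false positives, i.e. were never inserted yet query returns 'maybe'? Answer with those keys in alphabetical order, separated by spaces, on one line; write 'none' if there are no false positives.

Start: bits=000000000000
After insert 'eel': sets bits 1 3 7 -> bits=010100010000
After insert 'yak': sets bits 2 5 -> bits=011101010000
After insert 'cow': sets bits 4 7 8 -> bits=011111011000
Not inserted: bat cat jay owl — query each against bits=011111011000:
query bat: checks bit1=1, bit4=1 (all 1) -> maybe => FALSE POSITIVE
query cat: checks bit2=1, bit10=0, bit11=0 (has a 0) -> no => not a false positive
query jay: checks bit3=1, bit9=0, bit11=0 (has a 0) -> no => not a false positive
query owl: checks bit3=1, bit4=1, bit6=0 (has a 0) -> no => not a false positive
False positives (alphabetical): bat

Answer: bat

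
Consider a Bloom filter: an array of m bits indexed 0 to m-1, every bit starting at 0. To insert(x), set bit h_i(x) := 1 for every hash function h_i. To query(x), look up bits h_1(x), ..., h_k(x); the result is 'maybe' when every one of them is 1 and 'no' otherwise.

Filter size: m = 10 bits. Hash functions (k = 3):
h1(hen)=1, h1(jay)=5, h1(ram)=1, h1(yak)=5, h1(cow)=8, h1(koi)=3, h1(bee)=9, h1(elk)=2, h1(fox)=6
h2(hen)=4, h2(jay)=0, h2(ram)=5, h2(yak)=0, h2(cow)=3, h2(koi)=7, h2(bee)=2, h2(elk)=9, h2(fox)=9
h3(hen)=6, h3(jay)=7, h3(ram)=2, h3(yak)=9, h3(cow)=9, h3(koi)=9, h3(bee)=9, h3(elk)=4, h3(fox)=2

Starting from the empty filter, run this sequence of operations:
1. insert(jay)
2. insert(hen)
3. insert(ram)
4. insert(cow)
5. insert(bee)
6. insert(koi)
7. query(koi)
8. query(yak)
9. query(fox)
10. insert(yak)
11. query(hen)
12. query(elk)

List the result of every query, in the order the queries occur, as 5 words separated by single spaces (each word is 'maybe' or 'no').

Answer: maybe maybe maybe maybe maybe

Derivation:
Start: bits=0000000000
Op 1: insert jay -> sets bits 0 5 7 -> bits=1000010100
Op 2: insert hen -> sets bits 1 4 6 -> bits=1100111100
Op 3: insert ram -> sets bits 1 2 5 -> bits=1110111100
Op 4: insert cow -> sets bits 3 8 9 -> bits=1111111111
Op 5: insert bee -> sets bits 2 9 -> bits=1111111111
Op 6: insert koi -> sets bits 3 7 9 -> bits=1111111111
Op 7: query koi -> checks bit3=1, bit7=1, bit9=1 (all 1) -> maybe
Op 8: query yak -> checks bit0=1, bit5=1, bit9=1 (all 1) -> maybe
Op 9: query fox -> checks bit2=1, bit6=1, bit9=1 (all 1) -> maybe
Op 10: insert yak -> sets bits 0 5 9 -> bits=1111111111
Op 11: query hen -> checks bit1=1, bit4=1, bit6=1 (all 1) -> maybe
Op 12: query elk -> checks bit2=1, bit4=1, bit9=1 (all 1) -> maybe
Query results in order: maybe maybe maybe maybe maybe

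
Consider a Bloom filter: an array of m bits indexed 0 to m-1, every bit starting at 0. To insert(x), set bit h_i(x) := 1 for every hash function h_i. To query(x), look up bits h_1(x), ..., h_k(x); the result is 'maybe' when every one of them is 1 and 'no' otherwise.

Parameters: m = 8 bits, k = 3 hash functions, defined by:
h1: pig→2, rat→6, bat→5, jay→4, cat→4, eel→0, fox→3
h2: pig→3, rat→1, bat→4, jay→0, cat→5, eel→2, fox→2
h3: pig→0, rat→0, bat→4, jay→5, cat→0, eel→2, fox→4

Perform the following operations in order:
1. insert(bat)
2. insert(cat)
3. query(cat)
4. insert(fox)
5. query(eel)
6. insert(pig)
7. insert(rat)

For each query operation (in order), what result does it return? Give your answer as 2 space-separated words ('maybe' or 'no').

Start: bits=00000000
Op 1: insert bat -> sets bits 4 5 -> bits=00001100
Op 2: insert cat -> sets bits 0 4 5 -> bits=10001100
Op 3: query cat -> checks bit0=1, bit4=1, bit5=1 (all 1) -> maybe
Op 4: insert fox -> sets bits 2 3 4 -> bits=10111100
Op 5: query eel -> checks bit0=1, bit2=1 (all 1) -> maybe
Op 6: insert pig -> sets bits 0 2 3 -> bits=10111100
Op 7: insert rat -> sets bits 0 1 6 -> bits=11111110
Query results in order: maybe maybe

Answer: maybe maybe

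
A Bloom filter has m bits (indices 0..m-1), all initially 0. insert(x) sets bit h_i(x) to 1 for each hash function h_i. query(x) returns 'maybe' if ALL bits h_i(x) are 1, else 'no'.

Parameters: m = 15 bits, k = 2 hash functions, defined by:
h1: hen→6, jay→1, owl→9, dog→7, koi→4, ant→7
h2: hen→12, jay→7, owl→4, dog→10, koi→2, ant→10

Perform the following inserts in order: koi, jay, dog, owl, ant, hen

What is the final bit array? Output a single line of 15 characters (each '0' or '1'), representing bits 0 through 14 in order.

Answer: 011010110110100

Derivation:
Start: bits=000000000000000
After insert 'koi': sets bits 2 4 -> bits=001010000000000
After insert 'jay': sets bits 1 7 -> bits=011010010000000
After insert 'dog': sets bits 7 10 -> bits=011010010010000
After insert 'owl': sets bits 4 9 -> bits=011010010110000
After insert 'ant': sets bits 7 10 -> bits=011010010110000
After insert 'hen': sets bits 6 12 -> bits=011010110110100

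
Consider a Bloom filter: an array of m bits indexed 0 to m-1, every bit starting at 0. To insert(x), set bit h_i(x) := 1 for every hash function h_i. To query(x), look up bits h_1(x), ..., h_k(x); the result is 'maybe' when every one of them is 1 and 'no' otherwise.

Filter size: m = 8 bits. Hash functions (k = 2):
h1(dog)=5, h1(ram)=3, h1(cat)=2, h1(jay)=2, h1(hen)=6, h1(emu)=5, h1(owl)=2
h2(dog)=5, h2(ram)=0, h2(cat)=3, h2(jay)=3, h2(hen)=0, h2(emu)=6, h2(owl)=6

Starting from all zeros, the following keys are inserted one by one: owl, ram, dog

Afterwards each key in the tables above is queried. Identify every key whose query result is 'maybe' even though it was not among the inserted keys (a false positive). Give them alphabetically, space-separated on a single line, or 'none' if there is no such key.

Answer: cat emu hen jay

Derivation:
Start: bits=00000000
After insert 'owl': sets bits 2 6 -> bits=00100010
After insert 'ram': sets bits 0 3 -> bits=10110010
After insert 'dog': sets bits 5 -> bits=10110110
Not inserted: cat emu hen jay — query each against bits=10110110:
query cat: checks bit2=1, bit3=1 (all 1) -> maybe => FALSE POSITIVE
query emu: checks bit5=1, bit6=1 (all 1) -> maybe => FALSE POSITIVE
query hen: checks bit0=1, bit6=1 (all 1) -> maybe => FALSE POSITIVE
query jay: checks bit2=1, bit3=1 (all 1) -> maybe => FALSE POSITIVE
False positives (alphabetical): cat emu hen jay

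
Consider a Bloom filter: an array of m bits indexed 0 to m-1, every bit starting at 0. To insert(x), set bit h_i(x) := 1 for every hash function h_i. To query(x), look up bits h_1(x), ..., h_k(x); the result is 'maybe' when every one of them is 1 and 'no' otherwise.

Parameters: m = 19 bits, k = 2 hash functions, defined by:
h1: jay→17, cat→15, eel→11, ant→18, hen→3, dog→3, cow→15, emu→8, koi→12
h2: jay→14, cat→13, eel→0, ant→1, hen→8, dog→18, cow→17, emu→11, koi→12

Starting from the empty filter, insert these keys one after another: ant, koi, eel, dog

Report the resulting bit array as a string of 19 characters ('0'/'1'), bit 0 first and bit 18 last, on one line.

Answer: 1101000000011000001

Derivation:
Start: bits=0000000000000000000
After insert 'ant': sets bits 1 18 -> bits=0100000000000000001
After insert 'koi': sets bits 12 -> bits=0100000000001000001
After insert 'eel': sets bits 0 11 -> bits=1100000000011000001
After insert 'dog': sets bits 3 18 -> bits=1101000000011000001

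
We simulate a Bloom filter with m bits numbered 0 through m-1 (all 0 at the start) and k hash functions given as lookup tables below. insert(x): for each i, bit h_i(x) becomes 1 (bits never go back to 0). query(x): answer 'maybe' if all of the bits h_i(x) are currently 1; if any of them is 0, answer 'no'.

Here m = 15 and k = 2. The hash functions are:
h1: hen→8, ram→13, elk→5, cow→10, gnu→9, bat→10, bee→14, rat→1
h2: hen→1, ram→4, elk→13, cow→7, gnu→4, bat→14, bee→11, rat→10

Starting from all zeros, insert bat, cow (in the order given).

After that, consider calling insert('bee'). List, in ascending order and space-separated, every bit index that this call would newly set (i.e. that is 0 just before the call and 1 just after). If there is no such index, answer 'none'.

Answer: 11

Derivation:
Start: bits=000000000000000
After insert 'bat': sets bits 10 14 -> bits=000000000010001
After insert 'cow': sets bits 7 10 -> bits=000000010010001
insert 'bee' would touch bits 11 14; currently bit11=0, bit14=1
Bits that are 0 among those (would change 0->1): 11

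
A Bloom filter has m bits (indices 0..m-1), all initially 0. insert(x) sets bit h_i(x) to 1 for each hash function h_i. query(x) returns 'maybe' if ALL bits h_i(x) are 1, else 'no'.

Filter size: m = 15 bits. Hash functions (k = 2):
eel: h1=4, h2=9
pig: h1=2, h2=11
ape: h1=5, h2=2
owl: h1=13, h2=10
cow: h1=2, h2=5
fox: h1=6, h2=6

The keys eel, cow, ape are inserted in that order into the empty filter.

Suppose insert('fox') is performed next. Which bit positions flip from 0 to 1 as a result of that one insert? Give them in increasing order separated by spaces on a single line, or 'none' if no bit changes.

Start: bits=000000000000000
After insert 'eel': sets bits 4 9 -> bits=000010000100000
After insert 'cow': sets bits 2 5 -> bits=001011000100000
After insert 'ape': sets bits 2 5 -> bits=001011000100000
insert 'fox' would touch bits 6; currently bit6=0
Bits that are 0 among those (would change 0->1): 6

Answer: 6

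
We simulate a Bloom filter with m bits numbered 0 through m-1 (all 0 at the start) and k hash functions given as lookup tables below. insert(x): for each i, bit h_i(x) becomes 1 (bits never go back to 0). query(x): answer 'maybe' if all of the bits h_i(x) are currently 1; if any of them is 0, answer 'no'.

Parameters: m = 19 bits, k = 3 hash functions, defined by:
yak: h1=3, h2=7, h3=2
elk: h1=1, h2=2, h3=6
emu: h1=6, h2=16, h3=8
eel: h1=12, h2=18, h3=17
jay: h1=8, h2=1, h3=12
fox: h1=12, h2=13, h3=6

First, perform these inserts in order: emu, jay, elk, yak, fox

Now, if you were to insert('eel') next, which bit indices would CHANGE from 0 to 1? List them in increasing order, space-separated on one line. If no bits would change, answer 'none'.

Answer: 17 18

Derivation:
Start: bits=0000000000000000000
After insert 'emu': sets bits 6 8 16 -> bits=0000001010000000100
After insert 'jay': sets bits 1 8 12 -> bits=0100001010001000100
After insert 'elk': sets bits 1 2 6 -> bits=0110001010001000100
After insert 'yak': sets bits 2 3 7 -> bits=0111001110001000100
After insert 'fox': sets bits 6 12 13 -> bits=0111001110001100100
insert 'eel' would touch bits 12 17 18; currently bit12=1, bit17=0, bit18=0
Bits that are 0 among those (would change 0->1): 17 18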